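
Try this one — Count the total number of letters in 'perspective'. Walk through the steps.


Spell out 'perspective' and number each letter: p(1), e(2), r(3), s(4), p(5), e(6), c(7), t(8), i(9), v(10), e(11). Total: 11 letters.

11


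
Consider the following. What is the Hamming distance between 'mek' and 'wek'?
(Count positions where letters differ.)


Alignment:
Position 1: 'm' vs 'w' = DIFFER
Position 2: 'e' vs 'e' = match
Position 3: 'k' vs 'k' = match
Total differences: 1

1


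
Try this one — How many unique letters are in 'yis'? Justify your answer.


Unique letters in 'yis': {i, s, y} = 3 distinct letters.

3


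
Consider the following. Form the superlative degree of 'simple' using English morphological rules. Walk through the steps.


Apply superlative formation (ends in e: add -st): 'simple' -> 'simplest'.

simplest


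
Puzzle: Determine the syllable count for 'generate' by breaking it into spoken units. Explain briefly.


Break 'generate' into syllables: gen-er-ate -> gen | er | ate = 3 syllables

3 syllables


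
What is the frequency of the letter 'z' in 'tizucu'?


Letter 'z' in 'tizucu': found at position(s) 3 = 1 occurrence(s).

1


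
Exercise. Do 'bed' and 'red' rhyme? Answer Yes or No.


Rime (stressed vowel + following sounds) of 'bed': -ed = /ɛd/
Rime of 'red': -ed = /ɛd/
/ɛd/ and /ɛd/ are the same ending sound, so the words rhyme.

Yes


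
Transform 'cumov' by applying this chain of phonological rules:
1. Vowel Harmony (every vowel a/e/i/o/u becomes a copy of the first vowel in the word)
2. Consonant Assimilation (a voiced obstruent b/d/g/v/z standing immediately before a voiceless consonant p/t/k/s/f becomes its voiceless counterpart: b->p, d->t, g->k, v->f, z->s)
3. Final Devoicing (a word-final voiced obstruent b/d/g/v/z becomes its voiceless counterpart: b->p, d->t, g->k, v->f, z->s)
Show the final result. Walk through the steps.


Starting form: 'cumov'
Rule 1: Vowel Harmony: all vowels become 'u' (matching first vowel). 'cumov' -> 'cumuv'
Rule 2: Consonant Assimilation: no voiced obstruent (b/d/g/v/z) stands immediately before a voiceless consonant (p/t/k/s/f). No change.
Rule 3: Final Devoicing: word-final voiced obstruent 'v' becomes voiceless 'f'. 'cumuv' -> 'cumuf'
Final form: 'cumuf'

cumuf


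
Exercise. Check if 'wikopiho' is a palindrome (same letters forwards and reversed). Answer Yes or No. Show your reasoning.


Forward: 'wikopiho'
Reversed: 'ohipokiw'
They differ.

No


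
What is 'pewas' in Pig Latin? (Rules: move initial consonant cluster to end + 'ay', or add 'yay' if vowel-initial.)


'pewas': move consonant cluster 'p' to end and add 'ay': 'ewaspay'.

ewaspay


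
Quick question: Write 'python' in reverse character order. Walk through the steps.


Reverse 'python' character by character: 'nohtyp'.

nohtyp


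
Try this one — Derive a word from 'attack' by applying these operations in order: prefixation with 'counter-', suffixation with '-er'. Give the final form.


Step 1: Add prefix 'counter-' to 'attack' = 'counterattack'
Step 2: Add suffix '-er' to 'counterattack' = 'counterattacker'

counterattacker


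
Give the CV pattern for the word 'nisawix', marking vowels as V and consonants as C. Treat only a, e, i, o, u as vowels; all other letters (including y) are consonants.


Letter mapping: n = C, i = V, s = C, a = V, w = C, i = V, x = C.

CVCVCVC


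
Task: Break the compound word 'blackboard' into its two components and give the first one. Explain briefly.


Split 'blackboard' into 'black' + 'board'. The first part is 'black'.

black


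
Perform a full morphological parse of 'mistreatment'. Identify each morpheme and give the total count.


Step 1: Identify prefix: 'mis' (meaning: wrongly)
Step 2: Identify root: 'treat'
Step 3: Identify suffix(es): 'ment'
Decomposition: mis- (prefix: wrongly) + treat (root) + -ment (suffix: action/result)
Total morphemes: 3

3 morphemes (mis- (prefix: wrongly) + treat (root) + -ment (suffix: action/result))


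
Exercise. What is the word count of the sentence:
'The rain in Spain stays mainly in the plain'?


Split into words: The | rain | in | Spain | stays | mainly | in | the | plain = 9 words.

9


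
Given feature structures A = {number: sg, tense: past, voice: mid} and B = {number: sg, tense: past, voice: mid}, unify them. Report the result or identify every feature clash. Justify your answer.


Compare features:
number: A=sg vs B=sg -> unified: sg
tense: A=past vs B=past -> unified: past
voice: A=mid vs B=mid -> unified: mid
No clashes found.

Unified: {number: sg, tense: past, voice: mid}


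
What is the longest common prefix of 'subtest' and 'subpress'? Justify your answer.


Compare from the start: 3 characters match: 'sub'. Mismatch at position 4: 't' vs 'p'.

sub


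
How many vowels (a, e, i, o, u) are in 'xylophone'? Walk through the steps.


Vowels in 'xylophone': o, o, e = 3 vowels.

3


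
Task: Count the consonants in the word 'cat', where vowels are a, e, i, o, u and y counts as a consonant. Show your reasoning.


Consonants in 'cat': c, t = 2 consonants.

2


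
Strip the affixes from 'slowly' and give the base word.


Remove suffix '-ly' from 'slowly' to get root 'slow'.

slow


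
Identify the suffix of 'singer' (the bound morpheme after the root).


The word 'singer' = 'sing' (root) + '-er' (suffix). The suffix is '-er'.

er


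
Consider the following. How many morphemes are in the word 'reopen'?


Decomposition: re- (prefix) + open (root) = 2 morpheme(s)

2 morphemes


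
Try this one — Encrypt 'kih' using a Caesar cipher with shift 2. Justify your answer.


Shift each letter by 2: k -> m, i -> k, h -> j. Result: 'mkj'.

mkj


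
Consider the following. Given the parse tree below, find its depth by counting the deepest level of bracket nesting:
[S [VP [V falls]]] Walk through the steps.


Count bracket nesting levels:
'[' at pos 0: depth = 1
'[' at pos 3: depth = 2
'[' at pos 7: depth = 3
Maximum depth reached: 3

3


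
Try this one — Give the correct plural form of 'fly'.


Apply rule: Change -y to -ies (consonant + y). 'fly' becomes 'flies'.

flies


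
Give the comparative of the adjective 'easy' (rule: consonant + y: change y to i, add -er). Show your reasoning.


Apply comparative formation (consonant + y: change y to i, add -er): 'easy' -> 'easier'.

easier


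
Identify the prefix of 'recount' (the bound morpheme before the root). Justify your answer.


The word 'recount' = 're' (prefix) + 'count' (root). The prefix is 're'.

re


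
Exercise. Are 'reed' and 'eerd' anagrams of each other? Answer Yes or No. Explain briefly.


Sorted letters of 'reed': 'deer'
Sorted letters of 'eerd': 'deer'
They match.

Yes


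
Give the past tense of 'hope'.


Apply rule: Add -d (word ends in -e). 'hope' becomes 'hoped'.

hoped


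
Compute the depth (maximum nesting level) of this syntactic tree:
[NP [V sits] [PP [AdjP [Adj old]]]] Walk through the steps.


Count bracket nesting levels:
'[' at pos 0: depth = 1
'[' at pos 4: depth = 2
'[' at pos 13: depth = 2
'[' at pos 17: depth = 3
'[' at pos 23: depth = 4
Maximum depth reached: 4

4


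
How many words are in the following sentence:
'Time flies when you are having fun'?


Split into words: Time | flies | when | you | are | having | fun = 7 words.

7


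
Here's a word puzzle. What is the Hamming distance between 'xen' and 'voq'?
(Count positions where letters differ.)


Alignment:
Position 1: 'x' vs 'v' = DIFFER
Position 2: 'e' vs 'o' = DIFFER
Position 3: 'n' vs 'q' = DIFFER
Total differences: 3

3


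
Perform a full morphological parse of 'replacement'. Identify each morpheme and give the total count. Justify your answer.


Step 1: Identify prefix: 're' (meaning: again)
Step 2: Identify root: 'place'
Step 3: Identify suffix(es): 'ment'
Decomposition: re- (prefix: again) + place (root) + -ment (suffix: action/result)
Total morphemes: 3

3 morphemes (re- (prefix: again) + place (root) + -ment (suffix: action/result))


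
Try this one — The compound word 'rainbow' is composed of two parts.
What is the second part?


Split 'rainbow' into 'rain' + 'bow'. The second part is 'bow'.

bow


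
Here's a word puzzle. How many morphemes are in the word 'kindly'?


Decomposition: kind (root) + -ly (suffix) = 2 morpheme(s)

2 morphemes


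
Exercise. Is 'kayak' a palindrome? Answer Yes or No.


Forward: 'kayak'
Reversed: 'kayak'
They are identical.

Yes


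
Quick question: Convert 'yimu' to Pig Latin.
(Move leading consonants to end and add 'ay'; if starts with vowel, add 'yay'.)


'yimu': move consonant cluster 'y' to end and add 'ay': 'imuyay'.

imuyay


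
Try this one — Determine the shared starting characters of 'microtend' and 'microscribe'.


Compare from the start: 5 characters match: 'micro'. Mismatch at position 6: 't' vs 's'.

micro


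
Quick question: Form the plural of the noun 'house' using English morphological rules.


Apply rule: Add -s. 'house' becomes 'houses'.

houses


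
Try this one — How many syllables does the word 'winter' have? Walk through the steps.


Break 'winter' into syllables: win-ter -> win | ter = 2 syllables

2 syllables


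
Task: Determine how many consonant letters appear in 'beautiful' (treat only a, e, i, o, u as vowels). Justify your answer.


Consonants in 'beautiful': b, t, f, l = 4 consonants.

4


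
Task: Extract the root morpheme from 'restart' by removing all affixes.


Remove prefix 're' from 'restart' to get root 'start'.

start


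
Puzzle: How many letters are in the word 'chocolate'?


Spell out 'chocolate' and number each letter: c(1), h(2), o(3), c(4), o(5), l(6), a(7), t(8), e(9). Total: 9 letters.

9


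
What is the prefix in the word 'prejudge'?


The word 'prejudge' = 'pre' (prefix) + 'judge' (root). The prefix is 'pre'.

pre


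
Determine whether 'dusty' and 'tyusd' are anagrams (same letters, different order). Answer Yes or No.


Sorted letters of 'dusty': 'dstuy'
Sorted letters of 'tyusd': 'dstuy'
They match.

Yes


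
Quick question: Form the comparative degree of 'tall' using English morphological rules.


Apply comparative formation (add -er): 'tall' -> 'taller'.

taller


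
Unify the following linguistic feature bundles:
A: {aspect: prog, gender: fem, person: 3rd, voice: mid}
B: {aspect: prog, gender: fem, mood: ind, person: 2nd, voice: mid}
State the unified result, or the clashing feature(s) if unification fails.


Compare features:
aspect: A=prog vs B=prog -> unified: prog
gender: A=fem vs B=fem -> unified: fem
mood: A=_ vs B=ind -> unified: ind
person: A=3rd vs B=2nd -> CLASH
voice: A=mid vs B=mid -> unified: mid
Clash detected on feature 'person' (3rd vs 2nd); unification fails.

CLASH on 'person' (3rd vs 2nd)


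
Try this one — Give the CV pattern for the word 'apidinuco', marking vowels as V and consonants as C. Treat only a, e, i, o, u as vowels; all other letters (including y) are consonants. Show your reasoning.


Letter mapping: a = V, p = C, i = V, d = C, i = V, n = C, u = V, c = C, o = V.

VCVCVCVCV


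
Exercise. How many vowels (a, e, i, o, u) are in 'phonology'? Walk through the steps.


Vowels in 'phonology': o, o, o = 3 vowels.

3


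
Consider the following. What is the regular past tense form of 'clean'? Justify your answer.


Apply rule: Add -ed. 'clean' becomes 'cleaned'.

cleaned


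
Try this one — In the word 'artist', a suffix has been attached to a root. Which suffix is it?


The word 'artist' = 'art' (root) + '-ist' (suffix). The suffix is '-ist'.

ist


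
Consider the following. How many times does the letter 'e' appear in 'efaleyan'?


Letter 'e' in 'efaleyan': found at position(s) 1, 5 = 2 occurrence(s).

2


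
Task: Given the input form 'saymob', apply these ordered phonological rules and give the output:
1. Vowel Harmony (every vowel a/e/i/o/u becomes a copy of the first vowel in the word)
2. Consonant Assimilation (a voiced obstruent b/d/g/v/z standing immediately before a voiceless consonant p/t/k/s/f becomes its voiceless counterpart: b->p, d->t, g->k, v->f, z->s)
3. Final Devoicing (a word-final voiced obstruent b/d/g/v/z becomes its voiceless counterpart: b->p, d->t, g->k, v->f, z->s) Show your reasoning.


Starting form: 'saymob'
Rule 1: Vowel Harmony: all vowels become 'a' (matching first vowel). 'saymob' -> 'saymab'
Rule 2: Consonant Assimilation: no voiced obstruent (b/d/g/v/z) stands immediately before a voiceless consonant (p/t/k/s/f). No change.
Rule 3: Final Devoicing: word-final voiced obstruent 'b' becomes voiceless 'p'. 'saymab' -> 'saymap'
Final form: 'saymap'

saymap


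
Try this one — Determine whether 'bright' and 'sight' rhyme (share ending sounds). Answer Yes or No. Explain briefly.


Rime (stressed vowel + following sounds) of 'bright': -ight = /aɪt/
Rime of 'sight': -ight = /aɪt/
/aɪt/ and /aɪt/ are the same ending sound, so the words rhyme.

Yes


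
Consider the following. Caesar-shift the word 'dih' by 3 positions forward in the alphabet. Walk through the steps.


Shift each letter by 3: d -> g, i -> l, h -> k. Result: 'glk'.

glk


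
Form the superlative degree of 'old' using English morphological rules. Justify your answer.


Apply superlative formation (add -est): 'old' -> 'oldest'.

oldest


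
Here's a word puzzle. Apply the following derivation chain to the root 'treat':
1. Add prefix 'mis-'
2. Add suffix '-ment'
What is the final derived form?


Step 1: Add prefix 'mis-' to 'treat' = 'mistreat'
Step 2: Add suffix '-ment' to 'mistreat' = 'mistreatment'

mistreatment


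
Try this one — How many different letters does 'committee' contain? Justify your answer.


Unique letters in 'committee': {c, e, i, m, o, t} = 6 distinct letters.

6


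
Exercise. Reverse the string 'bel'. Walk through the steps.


Reverse 'bel' character by character: 'leb'.

leb


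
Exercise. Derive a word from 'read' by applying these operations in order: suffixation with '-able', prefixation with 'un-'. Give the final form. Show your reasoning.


Step 1: Add suffix '-able' to 'read' = 'readable'
Step 2: Add prefix 'un-' to 'readable' = 'unreadable'

unreadable


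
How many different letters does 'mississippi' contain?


Unique letters in 'mississippi': {i, m, p, s} = 4 distinct letters.

4


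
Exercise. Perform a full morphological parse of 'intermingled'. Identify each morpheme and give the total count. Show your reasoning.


Step 1: Identify prefix: 'inter' (meaning: between)
Step 2: Identify root: 'mingle'
Step 3: Identify suffix(es): 'ed'
Decomposition: inter- (prefix: between) + mingle (root) + -ed (suffix: past)
Total morphemes: 3

3 morphemes (inter- (prefix: between) + mingle (root) + -ed (suffix: past))


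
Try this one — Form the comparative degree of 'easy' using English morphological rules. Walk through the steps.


Apply comparative formation (consonant + y: change y to i, add -er): 'easy' -> 'easier'.

easier


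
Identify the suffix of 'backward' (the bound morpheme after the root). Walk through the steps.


The word 'backward' = 'back' (root) + '-ward' (suffix). The suffix is '-ward'.

ward


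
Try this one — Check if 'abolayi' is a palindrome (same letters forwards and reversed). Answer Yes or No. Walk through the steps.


Forward: 'abolayi'
Reversed: 'iyaloba'
They differ.

No


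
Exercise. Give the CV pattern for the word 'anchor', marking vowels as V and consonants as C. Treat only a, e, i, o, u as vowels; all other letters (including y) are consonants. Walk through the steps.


Letter mapping: a = V, n = C, c = C, h = C, o = V, r = C.

VCCCVC


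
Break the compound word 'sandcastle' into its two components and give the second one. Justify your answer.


Split 'sandcastle' into 'sand' + 'castle'. The second part is 'castle'.

castle


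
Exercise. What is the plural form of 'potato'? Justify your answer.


Apply rule: Add -es (consonant + o). 'potato' becomes 'potatoes'.

potatoes


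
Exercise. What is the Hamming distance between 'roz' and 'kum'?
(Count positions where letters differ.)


Alignment:
Position 1: 'r' vs 'k' = DIFFER
Position 2: 'o' vs 'u' = DIFFER
Position 3: 'z' vs 'm' = DIFFER
Total differences: 3

3


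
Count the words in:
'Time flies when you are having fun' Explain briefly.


Split into words: Time | flies | when | you | are | having | fun = 7 words.

7


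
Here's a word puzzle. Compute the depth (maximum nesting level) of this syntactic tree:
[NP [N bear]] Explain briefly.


Count bracket nesting levels:
'[' at pos 0: depth = 1
'[' at pos 4: depth = 2
Maximum depth reached: 2

2


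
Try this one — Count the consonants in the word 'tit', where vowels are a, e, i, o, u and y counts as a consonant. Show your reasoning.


Consonants in 'tit': t, t = 2 consonants.

2


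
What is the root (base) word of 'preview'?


Remove prefix 'pre' from 'preview' to get root 'view'.

view


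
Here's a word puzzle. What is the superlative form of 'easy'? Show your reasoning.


Apply superlative formation (consonant + y: change y to i, add -est): 'easy' -> 'easiest'.

easiest


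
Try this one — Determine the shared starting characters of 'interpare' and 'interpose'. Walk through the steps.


Compare from the start: 6 characters match: 'interp'. Mismatch at position 7: 'a' vs 'o'.

interp


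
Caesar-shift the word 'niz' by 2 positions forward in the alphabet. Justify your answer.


Shift each letter by 2: n -> p, i -> k, z -> b. Result: 'pkb'.

pkb


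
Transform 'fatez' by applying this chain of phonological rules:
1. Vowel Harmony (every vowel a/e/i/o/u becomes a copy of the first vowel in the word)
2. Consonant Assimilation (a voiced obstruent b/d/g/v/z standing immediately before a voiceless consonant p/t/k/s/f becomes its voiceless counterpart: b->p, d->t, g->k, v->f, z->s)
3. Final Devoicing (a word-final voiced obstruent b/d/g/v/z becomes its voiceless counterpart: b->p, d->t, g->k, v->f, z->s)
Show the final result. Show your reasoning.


Starting form: 'fatez'
Rule 1: Vowel Harmony: all vowels become 'a' (matching first vowel). 'fatez' -> 'fataz'
Rule 2: Consonant Assimilation: no voiced obstruent (b/d/g/v/z) stands immediately before a voiceless consonant (p/t/k/s/f). No change.
Rule 3: Final Devoicing: word-final voiced obstruent 'z' becomes voiceless 's'. 'fataz' -> 'fatas'
Final form: 'fatas'

fatas


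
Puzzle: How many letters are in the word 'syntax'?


Spell out 'syntax' and number each letter: s(1), y(2), n(3), t(4), a(5), x(6). Total: 6 letters.

6


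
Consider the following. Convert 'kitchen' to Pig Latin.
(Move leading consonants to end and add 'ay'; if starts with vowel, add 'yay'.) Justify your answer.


'kitchen': move consonant cluster 'k' to end and add 'ay': 'itchenkay'.

itchenkay


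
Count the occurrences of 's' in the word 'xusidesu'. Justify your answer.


Letter 's' in 'xusidesu': found at position(s) 3, 7 = 2 occurrence(s).

2


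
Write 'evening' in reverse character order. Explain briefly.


Reverse 'evening' character by character: 'gnineve'.

gnineve


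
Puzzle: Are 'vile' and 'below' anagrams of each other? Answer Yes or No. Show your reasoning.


Sorted letters of 'vile': 'eilv'
Sorted letters of 'below': 'below'
They do not match.

No


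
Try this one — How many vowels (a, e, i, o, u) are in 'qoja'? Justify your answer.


Vowels in 'qoja': o, a = 2 vowels.

2


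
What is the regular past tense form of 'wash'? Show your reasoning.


Apply rule: Add -ed. 'wash' becomes 'washed'.

washed


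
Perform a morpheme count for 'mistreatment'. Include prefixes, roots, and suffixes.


Decomposition: mis- (prefix) + treat (root) + -ment (suffix) = 3 morpheme(s)

3 morphemes


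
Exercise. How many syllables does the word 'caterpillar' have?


Break 'caterpillar' into syllables: cat-er-pil-lar -> cat | er | pil | lar = 4 syllables

4 syllables


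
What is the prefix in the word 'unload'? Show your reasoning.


The word 'unload' = 'un' (prefix) + 'load' (root). The prefix is 'un'.

un


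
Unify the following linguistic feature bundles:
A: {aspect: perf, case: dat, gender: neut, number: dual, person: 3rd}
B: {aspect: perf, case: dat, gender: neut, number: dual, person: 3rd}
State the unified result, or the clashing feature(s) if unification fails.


Compare features:
aspect: A=perf vs B=perf -> unified: perf
case: A=dat vs B=dat -> unified: dat
gender: A=neut vs B=neut -> unified: neut
number: A=dual vs B=dual -> unified: dual
person: A=3rd vs B=3rd -> unified: 3rd
No clashes found.

Unified: {aspect: perf, case: dat, gender: neut, number: dual, person: 3rd}


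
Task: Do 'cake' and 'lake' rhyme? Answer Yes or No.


Rime (stressed vowel + following sounds) of 'cake': -ake = /eɪk/
Rime of 'lake': -ake = /eɪk/
/eɪk/ and /eɪk/ are the same ending sound, so the words rhyme.

Yes


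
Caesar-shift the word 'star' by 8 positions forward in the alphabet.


Shift each letter by 8: s -> a, t -> b, a -> i, r -> z. Result: 'abiz'.

abiz


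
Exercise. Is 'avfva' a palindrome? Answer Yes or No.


Forward: 'avfva'
Reversed: 'avfva'
They are identical.

Yes


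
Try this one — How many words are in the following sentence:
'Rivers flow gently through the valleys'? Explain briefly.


Split into words: Rivers | flow | gently | through | the | valleys = 6 words.

6


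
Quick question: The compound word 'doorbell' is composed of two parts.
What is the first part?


Split 'doorbell' into 'door' + 'bell'. The first part is 'door'.

door


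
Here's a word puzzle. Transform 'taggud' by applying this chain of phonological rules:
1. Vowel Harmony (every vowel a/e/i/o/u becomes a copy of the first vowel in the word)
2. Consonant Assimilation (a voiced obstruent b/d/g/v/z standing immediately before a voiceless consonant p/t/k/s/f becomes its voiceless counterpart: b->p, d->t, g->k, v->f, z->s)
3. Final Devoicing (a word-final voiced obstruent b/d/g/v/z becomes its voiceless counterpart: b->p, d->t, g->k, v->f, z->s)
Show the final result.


Starting form: 'taggud'
Rule 1: Vowel Harmony: all vowels become 'a' (matching first vowel). 'taggud' -> 'taggad'
Rule 2: Consonant Assimilation: no voiced obstruent (b/d/g/v/z) stands immediately before a voiceless consonant (p/t/k/s/f). No change.
Rule 3: Final Devoicing: word-final voiced obstruent 'd' becomes voiceless 't'. 'taggad' -> 'taggat'
Final form: 'taggat'

taggat


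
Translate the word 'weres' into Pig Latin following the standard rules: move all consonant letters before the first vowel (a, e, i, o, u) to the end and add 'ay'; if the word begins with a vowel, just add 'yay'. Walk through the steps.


'weres': move consonant cluster 'w' to end and add 'ay': 'eresway'.

eresway


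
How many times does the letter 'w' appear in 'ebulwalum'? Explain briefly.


Letter 'w' in 'ebulwalum': found at position(s) 5 = 1 occurrence(s).

1


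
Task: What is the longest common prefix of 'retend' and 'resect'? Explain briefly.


Compare from the start: 2 characters match: 're'. Mismatch at position 3: 't' vs 's'.

re


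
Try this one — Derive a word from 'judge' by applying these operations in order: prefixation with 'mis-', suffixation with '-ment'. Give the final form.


Step 1: Add prefix 'mis-' to 'judge' = 'misjudge'
Step 2: Add suffix '-ment' to 'misjudge' = 'misjudgment'

misjudgment


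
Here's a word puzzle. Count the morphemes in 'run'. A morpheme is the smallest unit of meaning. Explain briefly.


Decomposition: run (free morpheme) = 1 morpheme(s)

1 morphemes


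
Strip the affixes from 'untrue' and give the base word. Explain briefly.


Remove prefix 'un' from 'untrue' to get root 'true'.

true


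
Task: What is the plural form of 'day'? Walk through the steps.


Apply rule: Add -s. 'day' becomes 'days'.

days


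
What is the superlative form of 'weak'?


Apply superlative formation (add -est): 'weak' -> 'weakest'.

weakest


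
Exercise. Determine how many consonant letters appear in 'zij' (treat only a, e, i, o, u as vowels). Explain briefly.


Consonants in 'zij': z, j = 2 consonants.

2


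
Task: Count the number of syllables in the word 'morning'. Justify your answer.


Break 'morning' into syllables: morn-ing -> morn | ing = 2 syllables

2 syllables


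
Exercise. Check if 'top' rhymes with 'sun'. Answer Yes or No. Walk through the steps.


Rime (stressed vowel + following sounds) of 'top': -op = /ɒp/
Rime of 'sun': -un = /ʌn/
/ɒp/ and /ʌn/ are different ending sounds, so the words do not rhyme.

No


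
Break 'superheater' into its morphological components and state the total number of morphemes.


Step 1: Identify prefix: 'super' (meaning: above)
Step 2: Identify root: 'heat'
Step 3: Identify suffix(es): 'er'
Decomposition: super- (prefix: above) + heat (root) + -er (suffix: one who)
Total morphemes: 3

3 morphemes (super- (prefix: above) + heat (root) + -er (suffix: one who))


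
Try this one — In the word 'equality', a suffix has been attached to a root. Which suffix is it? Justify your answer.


The word 'equality' = 'equal' (root) + '-ity' (suffix). The suffix is '-ity'.

ity


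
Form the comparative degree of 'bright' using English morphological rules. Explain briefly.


Apply comparative formation (add -er): 'bright' -> 'brighter'.

brighter


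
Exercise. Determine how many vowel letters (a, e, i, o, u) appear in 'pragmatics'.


Vowels in 'pragmatics': a, a, i = 3 vowels.

3


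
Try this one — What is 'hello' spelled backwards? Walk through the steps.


Reverse 'hello' character by character: 'olleh'.

olleh


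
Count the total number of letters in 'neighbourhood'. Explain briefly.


Spell out 'neighbourhood' and number each letter: n(1), e(2), i(3), g(4), h(5), b(6), o(7), u(8), r(9), h(10), o(11), o(12), d(13). Total: 13 letters.

13


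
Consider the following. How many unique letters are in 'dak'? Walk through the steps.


Unique letters in 'dak': {a, d, k} = 3 distinct letters.

3


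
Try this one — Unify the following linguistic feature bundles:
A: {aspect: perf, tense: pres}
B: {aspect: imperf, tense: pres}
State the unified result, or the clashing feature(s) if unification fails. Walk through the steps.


Compare features:
aspect: A=perf vs B=imperf -> CLASH
tense: A=pres vs B=pres -> unified: pres
Clash detected on feature 'aspect' (perf vs imperf); unification fails.

CLASH on 'aspect' (perf vs imperf)


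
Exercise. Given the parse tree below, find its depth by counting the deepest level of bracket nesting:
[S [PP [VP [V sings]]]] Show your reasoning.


Count bracket nesting levels:
'[' at pos 0: depth = 1
'[' at pos 3: depth = 2
'[' at pos 7: depth = 3
'[' at pos 11: depth = 4
Maximum depth reached: 4

4


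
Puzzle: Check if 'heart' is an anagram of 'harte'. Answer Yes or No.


Sorted letters of 'heart': 'aehrt'
Sorted letters of 'harte': 'aehrt'
They match.

Yes


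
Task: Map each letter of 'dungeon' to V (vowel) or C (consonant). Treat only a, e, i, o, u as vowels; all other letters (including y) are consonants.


Letter mapping: d = C, u = V, n = C, g = C, e = V, o = V, n = C.

CVCCVVC


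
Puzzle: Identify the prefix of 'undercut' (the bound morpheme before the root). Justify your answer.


The word 'undercut' = 'under' (prefix) + 'cut' (root). The prefix is 'under'.

under


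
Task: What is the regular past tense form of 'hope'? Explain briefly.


Apply rule: Add -d (word ends in -e). 'hope' becomes 'hoped'.

hoped


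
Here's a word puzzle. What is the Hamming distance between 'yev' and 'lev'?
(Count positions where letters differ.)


Alignment:
Position 1: 'y' vs 'l' = DIFFER
Position 2: 'e' vs 'e' = match
Position 3: 'v' vs 'v' = match
Total differences: 1

1


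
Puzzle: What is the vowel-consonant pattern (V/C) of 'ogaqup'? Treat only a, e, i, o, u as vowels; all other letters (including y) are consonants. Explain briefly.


Letter mapping: o = V, g = C, a = V, q = C, u = V, p = C.

VCVCVC


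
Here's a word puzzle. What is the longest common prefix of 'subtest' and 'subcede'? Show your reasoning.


Compare from the start: 3 characters match: 'sub'. Mismatch at position 4: 't' vs 'c'.

sub


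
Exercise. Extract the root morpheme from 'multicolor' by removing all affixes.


Remove prefix 'multi' from 'multicolor' to get root 'color'.

color


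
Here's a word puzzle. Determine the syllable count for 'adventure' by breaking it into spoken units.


Break 'adventure' into syllables: ad-ven-ture -> ad | ven | ture = 3 syllables

3 syllables


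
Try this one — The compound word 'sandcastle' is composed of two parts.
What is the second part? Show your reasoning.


Split 'sandcastle' into 'sand' + 'castle'. The second part is 'castle'.

castle


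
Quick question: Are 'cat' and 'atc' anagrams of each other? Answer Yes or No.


Sorted letters of 'cat': 'act'
Sorted letters of 'atc': 'act'
They match.

Yes


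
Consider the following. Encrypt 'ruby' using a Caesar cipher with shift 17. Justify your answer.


Shift each letter by 17: r -> i, u -> l, b -> s, y -> p. Result: 'ilsp'.

ilsp


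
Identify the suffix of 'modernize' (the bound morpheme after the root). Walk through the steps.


The word 'modernize' = 'modern' (root) + '-ize' (suffix). The suffix is '-ize'.

ize


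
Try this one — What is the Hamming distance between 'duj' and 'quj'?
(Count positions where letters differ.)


Alignment:
Position 1: 'd' vs 'q' = DIFFER
Position 2: 'u' vs 'u' = match
Position 3: 'j' vs 'j' = match
Total differences: 1

1


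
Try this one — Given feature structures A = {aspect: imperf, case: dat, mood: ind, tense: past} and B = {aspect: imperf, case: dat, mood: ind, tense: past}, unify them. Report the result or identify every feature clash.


Compare features:
aspect: A=imperf vs B=imperf -> unified: imperf
case: A=dat vs B=dat -> unified: dat
mood: A=ind vs B=ind -> unified: ind
tense: A=past vs B=past -> unified: past
No clashes found.

Unified: {aspect: imperf, case: dat, mood: ind, tense: past}


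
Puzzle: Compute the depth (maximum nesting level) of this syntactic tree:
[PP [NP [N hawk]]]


Count bracket nesting levels:
'[' at pos 0: depth = 1
'[' at pos 4: depth = 2
'[' at pos 8: depth = 3
Maximum depth reached: 3

3


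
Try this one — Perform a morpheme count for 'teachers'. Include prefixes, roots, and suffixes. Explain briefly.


Decomposition: teach (root) + -er (suffix) + -s (plural) = 3 morpheme(s)

3 morphemes


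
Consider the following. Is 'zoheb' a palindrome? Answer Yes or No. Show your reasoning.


Forward: 'zoheb'
Reversed: 'behoz'
They differ.

No


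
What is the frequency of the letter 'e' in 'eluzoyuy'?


Letter 'e' in 'eluzoyuy': found at position(s) 1 = 1 occurrence(s).

1


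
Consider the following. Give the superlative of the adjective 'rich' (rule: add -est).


Apply superlative formation (add -est): 'rich' -> 'richest'.

richest


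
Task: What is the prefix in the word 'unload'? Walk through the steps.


The word 'unload' = 'un' (prefix) + 'load' (root). The prefix is 'un'.

un


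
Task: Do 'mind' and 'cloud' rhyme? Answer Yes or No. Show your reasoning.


Rime (stressed vowel + following sounds) of 'mind': -ind = /aɪnd/
Rime of 'cloud': -oud = /aʊd/
/aɪnd/ and /aʊd/ are different ending sounds, so the words do not rhyme.

No


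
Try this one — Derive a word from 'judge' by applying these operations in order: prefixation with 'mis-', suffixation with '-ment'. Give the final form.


Step 1: Add prefix 'mis-' to 'judge' = 'misjudge'
Step 2: Add suffix '-ment' to 'misjudge' = 'misjudgment'

misjudgment


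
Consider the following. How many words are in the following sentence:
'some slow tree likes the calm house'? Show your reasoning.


Split into words: some | slow | tree | likes | the | calm | house = 7 words.

7


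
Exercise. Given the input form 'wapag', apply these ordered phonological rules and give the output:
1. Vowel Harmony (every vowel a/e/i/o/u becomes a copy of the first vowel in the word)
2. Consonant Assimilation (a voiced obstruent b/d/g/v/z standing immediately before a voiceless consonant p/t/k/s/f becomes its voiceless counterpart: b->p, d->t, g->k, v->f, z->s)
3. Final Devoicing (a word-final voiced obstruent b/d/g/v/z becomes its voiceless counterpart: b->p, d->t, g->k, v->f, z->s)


Starting form: 'wapag'
Rule 1: Vowel Harmony: all vowels already match. No change.
Rule 2: Consonant Assimilation: no voiced obstruent (b/d/g/v/z) stands immediately before a voiceless consonant (p/t/k/s/f). No change.
Rule 3: Final Devoicing: word-final voiced obstruent 'g' becomes voiceless 'k'. 'wapag' -> 'wapak'
Final form: 'wapak'

wapak


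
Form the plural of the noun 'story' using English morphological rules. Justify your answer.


Apply rule: Change -y to -ies (consonant + y). 'story' becomes 'stories'.

stories


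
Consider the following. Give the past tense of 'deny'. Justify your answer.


Apply rule: Change -y to -ied. 'deny' becomes 'denied'.

denied


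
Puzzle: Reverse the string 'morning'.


Reverse 'morning' character by character: 'gninrom'.

gninrom


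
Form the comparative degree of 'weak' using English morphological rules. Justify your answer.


Apply comparative formation (add -er): 'weak' -> 'weaker'.

weaker


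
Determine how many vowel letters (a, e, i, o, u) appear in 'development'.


Vowels in 'development': e, e, o, e = 4 vowels.

4


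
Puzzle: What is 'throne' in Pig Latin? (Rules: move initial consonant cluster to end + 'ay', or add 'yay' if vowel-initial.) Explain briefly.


'throne': move consonant cluster 'thr' to end and add 'ay': 'onethray'.

onethray


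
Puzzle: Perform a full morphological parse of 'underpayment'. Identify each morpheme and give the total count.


Step 1: Identify prefix: 'under' (meaning: beneath/insufficient)
Step 2: Identify root: 'pay'
Step 3: Identify suffix(es): 'ment'
Decomposition: under- (prefix: beneath/insufficient) + pay (root) + -ment (suffix: action/result)
Total morphemes: 3

3 morphemes (under- (prefix: beneath/insufficient) + pay (root) + -ment (suffix: action/result))


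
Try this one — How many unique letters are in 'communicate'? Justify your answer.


Unique letters in 'communicate': {a, c, e, i, m, n, o, t, u} = 9 distinct letters.

9


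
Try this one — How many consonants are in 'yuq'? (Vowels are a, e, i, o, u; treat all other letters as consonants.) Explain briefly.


Consonants in 'yuq': y, q = 2 consonants.

2


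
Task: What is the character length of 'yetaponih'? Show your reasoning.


Spell out 'yetaponih' and number each letter: y(1), e(2), t(3), a(4), p(5), o(6), n(7), i(8), h(9). Total: 9 letters.

9


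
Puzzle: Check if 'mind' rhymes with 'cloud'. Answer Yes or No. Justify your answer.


Rime (stressed vowel + following sounds) of 'mind': -ind = /aɪnd/
Rime of 'cloud': -oud = /aʊd/
/aɪnd/ and /aʊd/ are different ending sounds, so the words do not rhyme.

No


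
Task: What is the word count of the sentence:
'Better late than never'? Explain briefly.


Split into words: Better | late | than | never = 4 words.

4


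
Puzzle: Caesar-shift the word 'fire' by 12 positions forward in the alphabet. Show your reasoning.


Shift each letter by 12: f -> r, i -> u, r -> d, e -> q. Result: 'rudq'.

rudq


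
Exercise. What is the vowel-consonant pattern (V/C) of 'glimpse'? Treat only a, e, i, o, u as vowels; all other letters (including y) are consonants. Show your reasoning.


Letter mapping: g = C, l = C, i = V, m = C, p = C, s = C, e = V.

CCVCCCV


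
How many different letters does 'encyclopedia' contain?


Unique letters in 'encyclopedia': {a, c, d, e, i, l, n, o, p, y} = 10 distinct letters.

10


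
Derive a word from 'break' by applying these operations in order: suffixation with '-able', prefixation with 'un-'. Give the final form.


Step 1: Add suffix '-able' to 'break' = 'breakable'
Step 2: Add prefix 'un-' to 'breakable' = 'unbreakable'

unbreakable


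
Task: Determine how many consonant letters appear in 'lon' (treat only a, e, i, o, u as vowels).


Consonants in 'lon': l, n = 2 consonants.

2


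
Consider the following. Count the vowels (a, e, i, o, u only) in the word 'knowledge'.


Vowels in 'knowledge': o, e, e = 3 vowels.

3


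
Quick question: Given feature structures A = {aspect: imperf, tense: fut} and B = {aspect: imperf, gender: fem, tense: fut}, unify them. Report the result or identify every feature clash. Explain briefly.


Compare features:
aspect: A=imperf vs B=imperf -> unified: imperf
gender: A=_ vs B=fem -> unified: fem
tense: A=fut vs B=fut -> unified: fut
No clashes found.

Unified: {aspect: imperf, gender: fem, tense: fut}


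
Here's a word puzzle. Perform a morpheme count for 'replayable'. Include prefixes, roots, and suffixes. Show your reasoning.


Decomposition: re- (prefix) + play (root) + -able (suffix) = 3 morpheme(s)

3 morphemes


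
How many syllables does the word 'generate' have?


Break 'generate' into syllables: gen-er-ate -> gen | er | ate = 3 syllables

3 syllables


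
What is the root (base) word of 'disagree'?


Remove prefix 'dis' from 'disagree' to get root 'agree'.

agree


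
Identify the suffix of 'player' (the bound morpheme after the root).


The word 'player' = 'play' (root) + '-er' (suffix). The suffix is '-er'.

er


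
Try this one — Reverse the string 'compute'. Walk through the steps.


Reverse 'compute' character by character: 'etupmoc'.

etupmoc


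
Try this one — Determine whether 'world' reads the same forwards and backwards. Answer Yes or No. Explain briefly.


Forward: 'world'
Reversed: 'dlrow'
They differ.

No


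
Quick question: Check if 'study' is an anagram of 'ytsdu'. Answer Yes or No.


Sorted letters of 'study': 'dstuy'
Sorted letters of 'ytsdu': 'dstuy'
They match.

Yes


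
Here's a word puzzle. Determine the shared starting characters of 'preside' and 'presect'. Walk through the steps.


Compare from the start: 4 characters match: 'pres'. Mismatch at position 5: 'i' vs 'e'.

pres


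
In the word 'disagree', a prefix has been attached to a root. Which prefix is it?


The word 'disagree' = 'dis' (prefix) + 'agree' (root). The prefix is 'dis'.

dis


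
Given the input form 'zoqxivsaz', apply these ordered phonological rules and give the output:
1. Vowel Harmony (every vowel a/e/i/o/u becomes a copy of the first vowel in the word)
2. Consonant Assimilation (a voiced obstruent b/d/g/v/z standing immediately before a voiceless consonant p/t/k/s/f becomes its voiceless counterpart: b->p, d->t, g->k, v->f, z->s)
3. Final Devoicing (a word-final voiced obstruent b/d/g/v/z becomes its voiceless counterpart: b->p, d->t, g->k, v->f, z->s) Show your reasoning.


Starting form: 'zoqxivsaz'
Rule 1: Vowel Harmony: all vowels become 'o' (matching first vowel). 'zoqxivsaz' -> 'zoqxovsoz'
Rule 2: Consonant Assimilation: voiced obstruent before voiceless consonant becomes voiceless ('vs' -> 'fs'). 'zoqxovsoz' -> 'zoqxofsoz'
Rule 3: Final Devoicing: word-final voiced obstruent 'z' becomes voiceless 's'. 'zoqxofsoz' -> 'zoqxofsos'
Final form: 'zoqxofsos'

zoqxofsos
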